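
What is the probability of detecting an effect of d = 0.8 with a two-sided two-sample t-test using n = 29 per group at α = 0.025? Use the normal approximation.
Power ≈ 0.79

Power calculation (two-sample t-test, normal approximation):
z_β = d · √(n/2) - z_{α/2}
z_β = 0.8 · √(29/2) - 2.241
z_β = 0.8 · 3.808 - 2.241
z_β = 0.805

Power = Φ(z_β) = Φ(0.805) ≈ 0.790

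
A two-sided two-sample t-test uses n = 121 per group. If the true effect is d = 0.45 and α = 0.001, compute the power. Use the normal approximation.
Power ≈ 0.58

Power calculation (two-sample t-test, normal approximation):
z_β = d · √(n/2) - z_{α/2}
z_β = 0.45 · √(121/2) - 3.291
z_β = 0.45 · 7.778 - 3.291
z_β = 0.210

Power = Φ(z_β) = Φ(0.210) ≈ 0.583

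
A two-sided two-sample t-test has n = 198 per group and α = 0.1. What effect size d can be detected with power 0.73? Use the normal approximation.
d ≈ 0.23

Minimum detectable effect (two-sample t-test, normal approximation):
d = (z_{α/2} + z_β) / √(n/2)
d = (1.645 + 0.613) / √(198/2)
d = 2.258 / 9.950
d ≈ 0.23

By Cohen's convention (0.2 small / 0.5 medium / 0.8 large): small effect.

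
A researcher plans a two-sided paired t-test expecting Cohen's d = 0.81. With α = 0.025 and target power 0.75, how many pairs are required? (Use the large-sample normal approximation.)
n = 13 pairs

Sample size formula (paired t-test, normal approximation):
n = ((z_{α/2} + z_β) / d)²

z_{α/2} = 2.241 (for α = 0.025, two-sided)
z_β = 0.674 (for power = 0.75)
d = 0.81

n = ((2.241 + 0.674) / 0.81)²
n = (3.599)²
n ≈ 12.95
Round up to the next whole number: n = 13 pairs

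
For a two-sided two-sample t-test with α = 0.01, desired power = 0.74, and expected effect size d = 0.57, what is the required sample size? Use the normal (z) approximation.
n = 64 per group

Sample size formula (two-sample t-test, normal approximation):
n = 2 · ((z_{α/2} + z_β) / d)²

z_{α/2} = 2.576 (for α = 0.01, two-sided)
z_β = 0.643 (for power = 0.74)
d = 0.57

n = 2 · ((2.576 + 0.643) / 0.57)²
n = 2 · (5.647)²
n ≈ 63.78
Round up to the next whole number: n = 64 per group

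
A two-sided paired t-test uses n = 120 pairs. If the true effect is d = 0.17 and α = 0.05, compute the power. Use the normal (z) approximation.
Power ≈ 0.46

Power calculation (paired t-test, normal approximation):
z_β = d · √n - z_{α/2}
z_β = 0.17 · √120 - 1.960
z_β = 0.17 · 10.954 - 1.960
z_β = -0.098

Power = Φ(z_β) = Φ(-0.098) ≈ 0.461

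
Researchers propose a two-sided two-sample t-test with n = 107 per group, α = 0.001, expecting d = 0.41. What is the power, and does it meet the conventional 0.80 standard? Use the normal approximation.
Power ≈ 0.39; the study is underpowered (power < 0.80)

Power calculation (two-sample t-test, normal approximation):
z_β = d · √(n/2) - z_{α/2}
z_β = 0.41 · √(107/2) - 3.291
z_β = 0.41 · 7.314 - 3.291
z_β = -0.292

Power = Φ(z_β) = Φ(-0.292) ≈ 0.385

Effect size d = 0.41 is small by Cohen's convention (0.2/0.5/0.8).

Threshold: power ≥ 0.80 is conventionally adequate.
Power ≈ 0.39 → the study is underpowered (power < 0.80).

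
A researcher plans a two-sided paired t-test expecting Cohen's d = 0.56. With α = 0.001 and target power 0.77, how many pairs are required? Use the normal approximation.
n = 52 pairs

Sample size formula (paired t-test, normal approximation):
n = ((z_{α/2} + z_β) / d)²

z_{α/2} = 3.291 (for α = 0.001, two-sided)
z_β = 0.739 (for power = 0.77)
d = 0.56

n = ((3.291 + 0.739) / 0.56)²
n = (7.196)²
n ≈ 51.78
Round up to the next whole number: n = 52 pairs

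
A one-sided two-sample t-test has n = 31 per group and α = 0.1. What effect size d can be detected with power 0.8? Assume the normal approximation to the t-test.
d ≈ 0.54

Minimum detectable effect (two-sample t-test, normal approximation):
d = (z_α + z_β) / √(n/2)
d = (1.282 + 0.842) / √(31/2)
d = 2.123 / 3.937
d ≈ 0.54

By Cohen's convention (0.2 small / 0.5 medium / 0.8 large): medium effect.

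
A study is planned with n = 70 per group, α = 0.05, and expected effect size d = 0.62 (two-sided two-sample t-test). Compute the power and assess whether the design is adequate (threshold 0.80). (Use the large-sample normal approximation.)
Power ≈ 0.96; the study is adequately powered (power ≥ 0.80)

Power calculation (two-sample t-test, normal approximation):
z_β = d · √(n/2) - z_{α/2}
z_β = 0.62 · √(70/2) - 1.960
z_β = 0.62 · 5.916 - 1.960
z_β = 1.708

Power = Φ(z_β) = Φ(1.708) ≈ 0.956

Effect size d = 0.62 is medium by Cohen's convention (0.2/0.5/0.8).

Threshold: power ≥ 0.80 is conventionally adequate.
Power ≈ 0.96 → the study is adequately powered (power ≥ 0.80).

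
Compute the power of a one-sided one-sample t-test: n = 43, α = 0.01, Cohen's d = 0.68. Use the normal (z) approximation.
Power ≈ 0.98

Power calculation (one-sample t-test, normal approximation):
z_β = d · √n - z_α
z_β = 0.68 · √43 - 2.326
z_β = 0.68 · 6.557 - 2.326
z_β = 2.133

Power = Φ(z_β) = Φ(2.133) ≈ 0.984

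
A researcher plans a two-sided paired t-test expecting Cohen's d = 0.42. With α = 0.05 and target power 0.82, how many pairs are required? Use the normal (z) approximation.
n = 47 pairs

Sample size formula (paired t-test, normal approximation):
n = ((z_{α/2} + z_β) / d)²

z_{α/2} = 1.960 (for α = 0.05, two-sided)
z_β = 0.915 (for power = 0.82)
d = 0.42

n = ((1.960 + 0.915) / 0.42)²
n = (6.845)²
n ≈ 46.85
Round up to the next whole number: n = 47 pairs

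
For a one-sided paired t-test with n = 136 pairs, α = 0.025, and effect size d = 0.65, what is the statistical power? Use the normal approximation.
Power ≈ 1.00

Power calculation (paired t-test, normal approximation):
z_β = d · √n - z_α
z_β = 0.65 · √136 - 1.960
z_β = 0.65 · 11.662 - 1.960
z_β = 5.620

Power = Φ(z_β) = Φ(5.620) ≈ 1.000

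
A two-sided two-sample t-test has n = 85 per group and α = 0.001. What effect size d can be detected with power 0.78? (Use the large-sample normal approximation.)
d ≈ 0.62

Minimum detectable effect (two-sample t-test, normal approximation):
d = (z_{α/2} + z_β) / √(n/2)
d = (3.291 + 0.772) / √(85/2)
d = 4.063 / 6.519
d ≈ 0.62

By Cohen's convention (0.2 small / 0.5 medium / 0.8 large): medium effect.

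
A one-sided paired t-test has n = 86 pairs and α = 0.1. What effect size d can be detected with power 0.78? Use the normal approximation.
d ≈ 0.22

Minimum detectable effect (paired t-test, normal approximation):
d = (z_α + z_β) / √n
d = (1.282 + 0.772) / √86
d = 2.054 / 9.274
d ≈ 0.22

By Cohen's convention (0.2 small / 0.5 medium / 0.8 large): small effect.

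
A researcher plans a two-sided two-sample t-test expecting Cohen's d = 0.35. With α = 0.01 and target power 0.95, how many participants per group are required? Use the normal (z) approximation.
n = 291 per group

Sample size formula (two-sample t-test, normal approximation):
n = 2 · ((z_{α/2} + z_β) / d)²

z_{α/2} = 2.576 (for α = 0.01, two-sided)
z_β = 1.645 (for power = 0.95)
d = 0.35

n = 2 · ((2.576 + 1.645) / 0.35)²
n = 2 · (12.060)²
n ≈ 290.89
Round up to the next whole number: n = 291 per group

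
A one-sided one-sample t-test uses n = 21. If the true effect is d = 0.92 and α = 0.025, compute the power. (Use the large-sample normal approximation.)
Power ≈ 0.99

Power calculation (one-sample t-test, normal approximation):
z_β = d · √n - z_α
z_β = 0.92 · √21 - 1.960
z_β = 0.92 · 4.583 - 1.960
z_β = 2.256

Power = Φ(z_β) = Φ(2.256) ≈ 0.988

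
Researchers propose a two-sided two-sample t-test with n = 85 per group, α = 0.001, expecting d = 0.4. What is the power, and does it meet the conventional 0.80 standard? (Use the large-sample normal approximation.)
Power ≈ 0.25; the study is underpowered (power < 0.80)

Power calculation (two-sample t-test, normal approximation):
z_β = d · √(n/2) - z_{α/2}
z_β = 0.4 · √(85/2) - 3.291
z_β = 0.4 · 6.519 - 3.291
z_β = -0.683

Power = Φ(z_β) = Φ(-0.683) ≈ 0.247

Effect size d = 0.4 is small by Cohen's convention (0.2/0.5/0.8).

Threshold: power ≥ 0.80 is conventionally adequate.
Power ≈ 0.25 → the study is underpowered (power < 0.80).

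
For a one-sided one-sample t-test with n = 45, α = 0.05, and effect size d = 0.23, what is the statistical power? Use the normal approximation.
Power ≈ 0.46

Power calculation (one-sample t-test, normal approximation):
z_β = d · √n - z_α
z_β = 0.23 · √45 - 1.645
z_β = 0.23 · 6.708 - 1.645
z_β = -0.102

Power = Φ(z_β) = Φ(-0.102) ≈ 0.459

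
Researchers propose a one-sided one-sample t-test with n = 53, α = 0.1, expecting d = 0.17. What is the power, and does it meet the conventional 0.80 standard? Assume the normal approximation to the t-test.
Power ≈ 0.48; the study is underpowered (power < 0.80)

Power calculation (one-sample t-test, normal approximation):
z_β = d · √n - z_α
z_β = 0.17 · √53 - 1.282
z_β = 0.17 · 7.280 - 1.282
z_β = -0.044

Power = Φ(z_β) = Φ(-0.044) ≈ 0.482

Effect size d = 0.17 is very small by Cohen's convention (0.2/0.5/0.8).

Threshold: power ≥ 0.80 is conventionally adequate.
Power ≈ 0.48 → the study is underpowered (power < 0.80).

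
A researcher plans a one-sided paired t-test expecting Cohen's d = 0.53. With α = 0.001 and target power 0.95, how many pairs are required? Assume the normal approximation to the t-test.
n = 80 pairs

Sample size formula (paired t-test, normal approximation):
n = ((z_α + z_β) / d)²

z_α = 3.090 (for α = 0.001, one-sided)
z_β = 1.645 (for power = 0.95)
d = 0.53

n = ((3.090 + 1.645) / 0.53)²
n = (8.934)²
n ≈ 79.82
Round up to the next whole number: n = 80 pairs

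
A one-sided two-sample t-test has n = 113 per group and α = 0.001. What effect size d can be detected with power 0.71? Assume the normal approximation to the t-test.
d ≈ 0.48

Minimum detectable effect (two-sample t-test, normal approximation):
d = (z_α + z_β) / √(n/2)
d = (3.090 + 0.553) / √(113/2)
d = 3.644 / 7.517
d ≈ 0.48

By Cohen's convention (0.2 small / 0.5 medium / 0.8 large): small effect.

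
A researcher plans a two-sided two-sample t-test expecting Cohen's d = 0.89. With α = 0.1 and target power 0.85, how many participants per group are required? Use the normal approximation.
n = 19 per group

Sample size formula (two-sample t-test, normal approximation):
n = 2 · ((z_{α/2} + z_β) / d)²

z_{α/2} = 1.645 (for α = 0.1, two-sided)
z_β = 1.036 (for power = 0.85)
d = 0.89

n = 2 · ((1.645 + 1.036) / 0.89)²
n = 2 · (3.012)²
n ≈ 18.14
Round up to the next whole number: n = 19 per group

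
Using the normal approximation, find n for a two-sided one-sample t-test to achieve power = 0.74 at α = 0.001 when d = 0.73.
n = 30

Sample size formula (one-sample t-test, normal approximation):
n = ((z_{α/2} + z_β) / d)²

z_{α/2} = 3.291 (for α = 0.001, two-sided)
z_β = 0.643 (for power = 0.74)
d = 0.73

n = ((3.291 + 0.643) / 0.73)²
n = (5.389)²
n ≈ 29.04
Round up to the next whole number: n = 30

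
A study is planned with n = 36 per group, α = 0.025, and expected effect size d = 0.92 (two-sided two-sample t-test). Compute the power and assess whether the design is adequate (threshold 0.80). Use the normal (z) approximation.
Power ≈ 0.95; the study is adequately powered (power ≥ 0.80)

Power calculation (two-sample t-test, normal approximation):
z_β = d · √(n/2) - z_{α/2}
z_β = 0.92 · √(36/2) - 2.241
z_β = 0.92 · 4.243 - 2.241
z_β = 1.662

Power = Φ(z_β) = Φ(1.662) ≈ 0.952

Effect size d = 0.92 is large by Cohen's convention (0.2/0.5/0.8).

Threshold: power ≥ 0.80 is conventionally adequate.
Power ≈ 0.95 → the study is adequately powered (power ≥ 0.80).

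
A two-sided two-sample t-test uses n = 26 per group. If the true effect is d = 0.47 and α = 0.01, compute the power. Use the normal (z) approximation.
Power ≈ 0.19

Power calculation (two-sample t-test, normal approximation):
z_β = d · √(n/2) - z_{α/2}
z_β = 0.47 · √(26/2) - 2.576
z_β = 0.47 · 3.606 - 2.576
z_β = -0.881

Power = Φ(z_β) = Φ(-0.881) ≈ 0.189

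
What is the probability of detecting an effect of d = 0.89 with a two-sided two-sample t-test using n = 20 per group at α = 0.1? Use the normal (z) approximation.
Power ≈ 0.88

Power calculation (two-sample t-test, normal approximation):
z_β = d · √(n/2) - z_{α/2}
z_β = 0.89 · √(20/2) - 1.645
z_β = 0.89 · 3.162 - 1.645
z_β = 1.170

Power = Φ(z_β) = Φ(1.170) ≈ 0.879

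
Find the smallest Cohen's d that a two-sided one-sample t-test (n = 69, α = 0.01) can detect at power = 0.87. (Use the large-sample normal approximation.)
d ≈ 0.45

Minimum detectable effect (one-sample t-test, normal approximation):
d = (z_{α/2} + z_β) / √n
d = (2.576 + 1.126) / √69
d = 3.702 / 8.307
d ≈ 0.45

By Cohen's convention (0.2 small / 0.5 medium / 0.8 large): small effect.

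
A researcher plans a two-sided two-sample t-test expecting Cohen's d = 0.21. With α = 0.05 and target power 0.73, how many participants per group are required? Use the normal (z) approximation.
n = 301 per group

Sample size formula (two-sample t-test, normal approximation):
n = 2 · ((z_{α/2} + z_β) / d)²

z_{α/2} = 1.960 (for α = 0.05, two-sided)
z_β = 0.613 (for power = 0.73)
d = 0.21

n = 2 · ((1.960 + 0.613) / 0.21)²
n = 2 · (12.252)²
n ≈ 300.22
Round up to the next whole number: n = 301 per group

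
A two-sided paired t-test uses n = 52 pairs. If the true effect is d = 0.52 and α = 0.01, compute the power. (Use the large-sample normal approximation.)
Power ≈ 0.88

Power calculation (paired t-test, normal approximation):
z_β = d · √n - z_{α/2}
z_β = 0.52 · √52 - 2.576
z_β = 0.52 · 7.211 - 2.576
z_β = 1.174

Power = Φ(z_β) = Φ(1.174) ≈ 0.880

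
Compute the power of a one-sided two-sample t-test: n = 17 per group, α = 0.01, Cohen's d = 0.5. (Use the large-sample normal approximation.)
Power ≈ 0.19

Power calculation (two-sample t-test, normal approximation):
z_β = d · √(n/2) - z_α
z_β = 0.5 · √(17/2) - 2.326
z_β = 0.5 · 2.915 - 2.326
z_β = -0.869

Power = Φ(z_β) = Φ(-0.869) ≈ 0.193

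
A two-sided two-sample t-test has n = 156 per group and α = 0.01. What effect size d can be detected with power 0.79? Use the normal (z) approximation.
d ≈ 0.38

Minimum detectable effect (two-sample t-test, normal approximation):
d = (z_{α/2} + z_β) / √(n/2)
d = (2.576 + 0.806) / √(156/2)
d = 3.382 / 8.832
d ≈ 0.38

By Cohen's convention (0.2 small / 0.5 medium / 0.8 large): small effect.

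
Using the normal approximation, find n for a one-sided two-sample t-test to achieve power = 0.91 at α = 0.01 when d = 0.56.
n = 86 per group

Sample size formula (two-sample t-test, normal approximation):
n = 2 · ((z_α + z_β) / d)²

z_α = 2.326 (for α = 0.01, one-sided)
z_β = 1.341 (for power = 0.91)
d = 0.56

n = 2 · ((2.326 + 1.341) / 0.56)²
n = 2 · (6.548)²
n ≈ 85.75
Round up to the next whole number: n = 86 per group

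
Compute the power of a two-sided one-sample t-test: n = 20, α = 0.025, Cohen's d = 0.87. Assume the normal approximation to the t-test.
Power ≈ 0.95

Power calculation (one-sample t-test, normal approximation):
z_β = d · √n - z_{α/2}
z_β = 0.87 · √20 - 2.241
z_β = 0.87 · 4.472 - 2.241
z_β = 1.649

Power = Φ(z_β) = Φ(1.649) ≈ 0.950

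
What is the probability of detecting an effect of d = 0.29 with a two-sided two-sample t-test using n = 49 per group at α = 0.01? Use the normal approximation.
Power ≈ 0.13

Power calculation (two-sample t-test, normal approximation):
z_β = d · √(n/2) - z_{α/2}
z_β = 0.29 · √(49/2) - 2.576
z_β = 0.29 · 4.950 - 2.576
z_β = -1.140

Power = Φ(z_β) = Φ(-1.140) ≈ 0.127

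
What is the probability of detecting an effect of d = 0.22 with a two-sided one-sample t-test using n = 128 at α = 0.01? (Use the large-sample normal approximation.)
Power ≈ 0.47

Power calculation (one-sample t-test, normal approximation):
z_β = d · √n - z_{α/2}
z_β = 0.22 · √128 - 2.576
z_β = 0.22 · 11.314 - 2.576
z_β = -0.087

Power = Φ(z_β) = Φ(-0.087) ≈ 0.465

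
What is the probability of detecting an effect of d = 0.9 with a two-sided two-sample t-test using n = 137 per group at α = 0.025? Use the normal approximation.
Power ≈ 1.00

Power calculation (two-sample t-test, normal approximation):
z_β = d · √(n/2) - z_{α/2}
z_β = 0.9 · √(137/2) - 2.241
z_β = 0.9 · 8.276 - 2.241
z_β = 5.207

Power = Φ(z_β) = Φ(5.207) ≈ 1.000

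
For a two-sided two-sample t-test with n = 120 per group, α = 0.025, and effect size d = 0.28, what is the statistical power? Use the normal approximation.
Power ≈ 0.47

Power calculation (two-sample t-test, normal approximation):
z_β = d · √(n/2) - z_{α/2}
z_β = 0.28 · √(120/2) - 2.241
z_β = 0.28 · 7.746 - 2.241
z_β = -0.073

Power = Φ(z_β) = Φ(-0.073) ≈ 0.471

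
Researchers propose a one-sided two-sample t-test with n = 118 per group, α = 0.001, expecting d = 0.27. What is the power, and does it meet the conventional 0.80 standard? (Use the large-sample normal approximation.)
Power ≈ 0.15; the study is underpowered (power < 0.80)

Power calculation (two-sample t-test, normal approximation):
z_β = d · √(n/2) - z_α
z_β = 0.27 · √(118/2) - 3.090
z_β = 0.27 · 7.681 - 3.090
z_β = -1.016

Power = Φ(z_β) = Φ(-1.016) ≈ 0.155

Effect size d = 0.27 is small by Cohen's convention (0.2/0.5/0.8).

Threshold: power ≥ 0.80 is conventionally adequate.
Power ≈ 0.15 → the study is underpowered (power < 0.80).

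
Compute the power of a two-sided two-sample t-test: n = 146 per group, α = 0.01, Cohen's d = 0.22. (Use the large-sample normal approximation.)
Power ≈ 0.24

Power calculation (two-sample t-test, normal approximation):
z_β = d · √(n/2) - z_{α/2}
z_β = 0.22 · √(146/2) - 2.576
z_β = 0.22 · 8.544 - 2.576
z_β = -0.696

Power = Φ(z_β) = Φ(-0.696) ≈ 0.243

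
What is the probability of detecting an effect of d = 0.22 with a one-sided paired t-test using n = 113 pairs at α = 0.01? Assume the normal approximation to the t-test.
Power ≈ 0.50

Power calculation (paired t-test, normal approximation):
z_β = d · √n - z_α
z_β = 0.22 · √113 - 2.326
z_β = 0.22 · 10.630 - 2.326
z_β = 0.012

Power = Φ(z_β) = Φ(0.012) ≈ 0.505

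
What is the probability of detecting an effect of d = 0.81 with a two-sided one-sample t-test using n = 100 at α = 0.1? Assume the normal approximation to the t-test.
Power ≈ 1.00

Power calculation (one-sample t-test, normal approximation):
z_β = d · √n - z_{α/2}
z_β = 0.81 · √100 - 1.645
z_β = 0.81 · 10.000 - 1.645
z_β = 6.455

Power = Φ(z_β) = Φ(6.455) ≈ 1.000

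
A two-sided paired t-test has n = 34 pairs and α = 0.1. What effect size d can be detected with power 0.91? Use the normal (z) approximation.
d ≈ 0.51

Minimum detectable effect (paired t-test, normal approximation):
d = (z_{α/2} + z_β) / √n
d = (1.645 + 1.341) / √34
d = 2.986 / 5.831
d ≈ 0.51

By Cohen's convention (0.2 small / 0.5 medium / 0.8 large): medium effect.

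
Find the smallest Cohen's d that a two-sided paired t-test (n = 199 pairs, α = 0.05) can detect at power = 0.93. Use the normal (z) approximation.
d ≈ 0.24

Minimum detectable effect (paired t-test, normal approximation):
d = (z_{α/2} + z_β) / √n
d = (1.960 + 1.476) / √199
d = 3.436 / 14.107
d ≈ 0.24

By Cohen's convention (0.2 small / 0.5 medium / 0.8 large): small effect.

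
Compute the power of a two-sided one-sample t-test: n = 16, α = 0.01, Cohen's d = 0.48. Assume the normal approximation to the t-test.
Power ≈ 0.26

Power calculation (one-sample t-test, normal approximation):
z_β = d · √n - z_{α/2}
z_β = 0.48 · √16 - 2.576
z_β = 0.48 · 4.000 - 2.576
z_β = -0.656

Power = Φ(z_β) = Φ(-0.656) ≈ 0.256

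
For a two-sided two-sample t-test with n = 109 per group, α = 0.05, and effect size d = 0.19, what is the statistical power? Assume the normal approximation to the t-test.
Power ≈ 0.29

Power calculation (two-sample t-test, normal approximation):
z_β = d · √(n/2) - z_{α/2}
z_β = 0.19 · √(109/2) - 1.960
z_β = 0.19 · 7.382 - 1.960
z_β = -0.557

Power = Φ(z_β) = Φ(-0.557) ≈ 0.289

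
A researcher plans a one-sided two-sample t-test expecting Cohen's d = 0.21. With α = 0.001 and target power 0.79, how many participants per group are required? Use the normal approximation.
n = 689 per group

Sample size formula (two-sample t-test, normal approximation):
n = 2 · ((z_α + z_β) / d)²

z_α = 3.090 (for α = 0.001, one-sided)
z_β = 0.806 (for power = 0.79)
d = 0.21

n = 2 · ((3.090 + 0.806) / 0.21)²
n = 2 · (18.552)²
n ≈ 688.35
Round up to the next whole number: n = 689 per group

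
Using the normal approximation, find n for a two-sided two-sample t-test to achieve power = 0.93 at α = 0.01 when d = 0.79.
n = 53 per group

Sample size formula (two-sample t-test, normal approximation):
n = 2 · ((z_{α/2} + z_β) / d)²

z_{α/2} = 2.576 (for α = 0.01, two-sided)
z_β = 1.476 (for power = 0.93)
d = 0.79

n = 2 · ((2.576 + 1.476) / 0.79)²
n = 2 · (5.129)²
n ≈ 52.61
Round up to the next whole number: n = 53 per group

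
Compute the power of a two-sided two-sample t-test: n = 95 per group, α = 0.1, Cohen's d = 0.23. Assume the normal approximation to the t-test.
Power ≈ 0.48

Power calculation (two-sample t-test, normal approximation):
z_β = d · √(n/2) - z_{α/2}
z_β = 0.23 · √(95/2) - 1.645
z_β = 0.23 · 6.892 - 1.645
z_β = -0.060

Power = Φ(z_β) = Φ(-0.060) ≈ 0.476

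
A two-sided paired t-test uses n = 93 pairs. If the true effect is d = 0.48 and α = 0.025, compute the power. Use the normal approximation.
Power ≈ 0.99

Power calculation (paired t-test, normal approximation):
z_β = d · √n - z_{α/2}
z_β = 0.48 · √93 - 2.241
z_β = 0.48 · 9.644 - 2.241
z_β = 2.388

Power = Φ(z_β) = Φ(2.388) ≈ 0.992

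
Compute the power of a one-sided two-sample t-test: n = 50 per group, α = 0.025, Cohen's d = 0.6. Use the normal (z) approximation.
Power ≈ 0.85

Power calculation (two-sample t-test, normal approximation):
z_β = d · √(n/2) - z_α
z_β = 0.6 · √(50/2) - 1.960
z_β = 0.6 · 5.000 - 1.960
z_β = 1.040

Power = Φ(z_β) = Φ(1.040) ≈ 0.851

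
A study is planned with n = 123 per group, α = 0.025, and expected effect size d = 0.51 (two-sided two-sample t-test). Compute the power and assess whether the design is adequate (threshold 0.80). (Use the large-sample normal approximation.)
Power ≈ 0.96; the study is adequately powered (power ≥ 0.80)

Power calculation (two-sample t-test, normal approximation):
z_β = d · √(n/2) - z_{α/2}
z_β = 0.51 · √(123/2) - 2.241
z_β = 0.51 · 7.842 - 2.241
z_β = 1.758

Power = Φ(z_β) = Φ(1.758) ≈ 0.961

Effect size d = 0.51 is medium by Cohen's convention (0.2/0.5/0.8).

Threshold: power ≥ 0.80 is conventionally adequate.
Power ≈ 0.96 → the study is adequately powered (power ≥ 0.80).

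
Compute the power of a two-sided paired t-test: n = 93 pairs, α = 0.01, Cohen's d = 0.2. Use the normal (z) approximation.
Power ≈ 0.26

Power calculation (paired t-test, normal approximation):
z_β = d · √n - z_{α/2}
z_β = 0.2 · √93 - 2.576
z_β = 0.2 · 9.644 - 2.576
z_β = -0.647

Power = Φ(z_β) = Φ(-0.647) ≈ 0.259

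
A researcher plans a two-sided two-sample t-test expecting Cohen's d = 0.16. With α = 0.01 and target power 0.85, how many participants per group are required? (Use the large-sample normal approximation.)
n = 1020 per group

Sample size formula (two-sample t-test, normal approximation):
n = 2 · ((z_{α/2} + z_β) / d)²

z_{α/2} = 2.576 (for α = 0.01, two-sided)
z_β = 1.036 (for power = 0.85)
d = 0.16

n = 2 · ((2.576 + 1.036) / 0.16)²
n = 2 · (22.575)²
n ≈ 1019.26
Round up to the next whole number: n = 1020 per group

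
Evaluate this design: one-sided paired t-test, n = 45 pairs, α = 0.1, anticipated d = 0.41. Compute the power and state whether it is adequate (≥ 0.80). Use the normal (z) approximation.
Power ≈ 0.93; the study is adequately powered (power ≥ 0.80)

Power calculation (paired t-test, normal approximation):
z_β = d · √n - z_α
z_β = 0.41 · √45 - 1.282
z_β = 0.41 · 6.708 - 1.282
z_β = 1.469

Power = Φ(z_β) = Φ(1.469) ≈ 0.929

Effect size d = 0.41 is small by Cohen's convention (0.2/0.5/0.8).

Threshold: power ≥ 0.80 is conventionally adequate.
Power ≈ 0.93 → the study is adequately powered (power ≥ 0.80).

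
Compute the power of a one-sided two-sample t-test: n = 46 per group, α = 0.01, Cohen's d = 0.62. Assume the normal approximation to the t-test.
Power ≈ 0.74

Power calculation (two-sample t-test, normal approximation):
z_β = d · √(n/2) - z_α
z_β = 0.62 · √(46/2) - 2.326
z_β = 0.62 · 4.796 - 2.326
z_β = 0.647

Power = Φ(z_β) = Φ(0.647) ≈ 0.741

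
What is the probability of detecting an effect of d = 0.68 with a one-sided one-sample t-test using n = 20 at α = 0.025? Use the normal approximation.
Power ≈ 0.86

Power calculation (one-sample t-test, normal approximation):
z_β = d · √n - z_α
z_β = 0.68 · √20 - 1.960
z_β = 0.68 · 4.472 - 1.960
z_β = 1.081

Power = Φ(z_β) = Φ(1.081) ≈ 0.860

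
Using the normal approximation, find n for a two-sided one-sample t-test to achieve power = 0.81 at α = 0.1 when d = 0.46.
n = 31

Sample size formula (one-sample t-test, normal approximation):
n = ((z_{α/2} + z_β) / d)²

z_{α/2} = 1.645 (for α = 0.1, two-sided)
z_β = 0.878 (for power = 0.81)
d = 0.46

n = ((1.645 + 0.878) / 0.46)²
n = (5.485)²
n ≈ 30.09
Round up to the next whole number: n = 31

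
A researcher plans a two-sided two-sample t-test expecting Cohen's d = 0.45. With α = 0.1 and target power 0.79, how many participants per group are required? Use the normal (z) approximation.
n = 60 per group

Sample size formula (two-sample t-test, normal approximation):
n = 2 · ((z_{α/2} + z_β) / d)²

z_{α/2} = 1.645 (for α = 0.1, two-sided)
z_β = 0.806 (for power = 0.79)
d = 0.45

n = 2 · ((1.645 + 0.806) / 0.45)²
n = 2 · (5.447)²
n ≈ 59.34
Round up to the next whole number: n = 60 per group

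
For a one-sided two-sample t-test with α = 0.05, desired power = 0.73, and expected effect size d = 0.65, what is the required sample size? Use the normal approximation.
n = 25 per group

Sample size formula (two-sample t-test, normal approximation):
n = 2 · ((z_α + z_β) / d)²

z_α = 1.645 (for α = 0.05, one-sided)
z_β = 0.613 (for power = 0.73)
d = 0.65

n = 2 · ((1.645 + 0.613) / 0.65)²
n = 2 · (3.474)²
n ≈ 24.14
Round up to the next whole number: n = 25 per group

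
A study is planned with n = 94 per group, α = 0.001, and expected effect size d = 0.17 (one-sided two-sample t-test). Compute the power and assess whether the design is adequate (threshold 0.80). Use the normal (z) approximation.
Power ≈ 0.03; the study is underpowered (power < 0.80)

Power calculation (two-sample t-test, normal approximation):
z_β = d · √(n/2) - z_α
z_β = 0.17 · √(94/2) - 3.090
z_β = 0.17 · 6.856 - 3.090
z_β = -1.925

Power = Φ(z_β) = Φ(-1.925) ≈ 0.027

Effect size d = 0.17 is very small by Cohen's convention (0.2/0.5/0.8).

Threshold: power ≥ 0.80 is conventionally adequate.
Power ≈ 0.03 → the study is underpowered (power < 0.80).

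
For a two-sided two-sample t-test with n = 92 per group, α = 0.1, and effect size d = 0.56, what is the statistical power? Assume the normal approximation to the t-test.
Power ≈ 0.98

Power calculation (two-sample t-test, normal approximation):
z_β = d · √(n/2) - z_{α/2}
z_β = 0.56 · √(92/2) - 1.645
z_β = 0.56 · 6.782 - 1.645
z_β = 2.153

Power = Φ(z_β) = Φ(2.153) ≈ 0.984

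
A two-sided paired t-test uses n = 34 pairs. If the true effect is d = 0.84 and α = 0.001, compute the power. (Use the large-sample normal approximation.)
Power ≈ 0.95

Power calculation (paired t-test, normal approximation):
z_β = d · √n - z_{α/2}
z_β = 0.84 · √34 - 3.291
z_β = 0.84 · 5.831 - 3.291
z_β = 1.607

Power = Φ(z_β) = Φ(1.607) ≈ 0.946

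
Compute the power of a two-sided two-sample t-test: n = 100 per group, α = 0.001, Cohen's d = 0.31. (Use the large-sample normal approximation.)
Power ≈ 0.14

Power calculation (two-sample t-test, normal approximation):
z_β = d · √(n/2) - z_{α/2}
z_β = 0.31 · √(100/2) - 3.291
z_β = 0.31 · 7.071 - 3.291
z_β = -1.098

Power = Φ(z_β) = Φ(-1.098) ≈ 0.136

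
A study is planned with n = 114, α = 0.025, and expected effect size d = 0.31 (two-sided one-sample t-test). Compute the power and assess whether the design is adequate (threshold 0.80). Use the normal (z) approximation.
Power ≈ 0.86; the study is adequately powered (power ≥ 0.80)

Power calculation (one-sample t-test, normal approximation):
z_β = d · √n - z_{α/2}
z_β = 0.31 · √114 - 2.241
z_β = 0.31 · 10.677 - 2.241
z_β = 1.068

Power = Φ(z_β) = Φ(1.068) ≈ 0.857

Effect size d = 0.31 is small by Cohen's convention (0.2/0.5/0.8).

Threshold: power ≥ 0.80 is conventionally adequate.
Power ≈ 0.86 → the study is adequately powered (power ≥ 0.80).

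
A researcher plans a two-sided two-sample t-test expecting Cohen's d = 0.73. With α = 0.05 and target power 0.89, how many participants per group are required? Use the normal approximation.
n = 39 per group

Sample size formula (two-sample t-test, normal approximation):
n = 2 · ((z_{α/2} + z_β) / d)²

z_{α/2} = 1.960 (for α = 0.05, two-sided)
z_β = 1.227 (for power = 0.89)
d = 0.73

n = 2 · ((1.960 + 1.227) / 0.73)²
n = 2 · (4.366)²
n ≈ 38.12
Round up to the next whole number: n = 39 per group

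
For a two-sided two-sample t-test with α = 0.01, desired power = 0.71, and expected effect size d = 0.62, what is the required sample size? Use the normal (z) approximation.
n = 51 per group

Sample size formula (two-sample t-test, normal approximation):
n = 2 · ((z_{α/2} + z_β) / d)²

z_{α/2} = 2.576 (for α = 0.01, two-sided)
z_β = 0.553 (for power = 0.71)
d = 0.62

n = 2 · ((2.576 + 0.553) / 0.62)²
n = 2 · (5.047)²
n ≈ 50.94
Round up to the next whole number: n = 51 per group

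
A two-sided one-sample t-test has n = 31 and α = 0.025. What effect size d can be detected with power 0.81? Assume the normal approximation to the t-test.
d ≈ 0.56

Minimum detectable effect (one-sample t-test, normal approximation):
d = (z_{α/2} + z_β) / √n
d = (2.241 + 0.878) / √31
d = 3.119 / 5.568
d ≈ 0.56

By Cohen's convention (0.2 small / 0.5 medium / 0.8 large): medium effect.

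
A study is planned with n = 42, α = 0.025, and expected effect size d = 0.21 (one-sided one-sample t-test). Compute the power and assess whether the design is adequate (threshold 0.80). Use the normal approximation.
Power ≈ 0.27; the study is underpowered (power < 0.80)

Power calculation (one-sample t-test, normal approximation):
z_β = d · √n - z_α
z_β = 0.21 · √42 - 1.960
z_β = 0.21 · 6.481 - 1.960
z_β = -0.599

Power = Φ(z_β) = Φ(-0.599) ≈ 0.275

Effect size d = 0.21 is small by Cohen's convention (0.2/0.5/0.8).

Threshold: power ≥ 0.80 is conventionally adequate.
Power ≈ 0.27 → the study is underpowered (power < 0.80).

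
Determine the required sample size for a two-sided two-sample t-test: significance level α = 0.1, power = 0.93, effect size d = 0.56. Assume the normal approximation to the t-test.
n = 63 per group

Sample size formula (two-sample t-test, normal approximation):
n = 2 · ((z_{α/2} + z_β) / d)²

z_{α/2} = 1.645 (for α = 0.1, two-sided)
z_β = 1.476 (for power = 0.93)
d = 0.56

n = 2 · ((1.645 + 1.476) / 0.56)²
n = 2 · (5.573)²
n ≈ 62.12
Round up to the next whole number: n = 63 per group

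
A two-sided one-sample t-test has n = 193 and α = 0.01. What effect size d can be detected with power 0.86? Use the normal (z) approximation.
d ≈ 0.26

Minimum detectable effect (one-sample t-test, normal approximation):
d = (z_{α/2} + z_β) / √n
d = (2.576 + 1.080) / √193
d = 3.656 / 13.892
d ≈ 0.26

By Cohen's convention (0.2 small / 0.5 medium / 0.8 large): small effect.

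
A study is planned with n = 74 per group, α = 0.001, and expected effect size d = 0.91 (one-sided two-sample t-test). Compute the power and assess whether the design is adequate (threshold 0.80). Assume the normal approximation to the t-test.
Power ≈ 0.99; the study is adequately powered (power ≥ 0.80)

Power calculation (two-sample t-test, normal approximation):
z_β = d · √(n/2) - z_α
z_β = 0.91 · √(74/2) - 3.090
z_β = 0.91 · 6.083 - 3.090
z_β = 2.445

Power = Φ(z_β) = Φ(2.445) ≈ 0.993

Effect size d = 0.91 is large by Cohen's convention (0.2/0.5/0.8).

Threshold: power ≥ 0.80 is conventionally adequate.
Power ≈ 0.99 → the study is adequately powered (power ≥ 0.80).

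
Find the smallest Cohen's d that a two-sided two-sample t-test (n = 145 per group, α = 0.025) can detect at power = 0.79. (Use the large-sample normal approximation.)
d ≈ 0.36

Minimum detectable effect (two-sample t-test, normal approximation):
d = (z_{α/2} + z_β) / √(n/2)
d = (2.241 + 0.806) / √(145/2)
d = 3.048 / 8.515
d ≈ 0.36

By Cohen's convention (0.2 small / 0.5 medium / 0.8 large): small effect.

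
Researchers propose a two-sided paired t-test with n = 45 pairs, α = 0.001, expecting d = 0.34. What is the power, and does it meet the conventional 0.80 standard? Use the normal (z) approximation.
Power ≈ 0.16; the study is underpowered (power < 0.80)

Power calculation (paired t-test, normal approximation):
z_β = d · √n - z_{α/2}
z_β = 0.34 · √45 - 3.291
z_β = 0.34 · 6.708 - 3.291
z_β = -1.010

Power = Φ(z_β) = Φ(-1.010) ≈ 0.156

Effect size d = 0.34 is small by Cohen's convention (0.2/0.5/0.8).

Threshold: power ≥ 0.80 is conventionally adequate.
Power ≈ 0.16 → the study is underpowered (power < 0.80).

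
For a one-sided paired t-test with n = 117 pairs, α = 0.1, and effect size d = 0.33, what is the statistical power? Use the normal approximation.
Power ≈ 0.99

Power calculation (paired t-test, normal approximation):
z_β = d · √n - z_α
z_β = 0.33 · √117 - 1.282
z_β = 0.33 · 10.817 - 1.282
z_β = 2.288

Power = Φ(z_β) = Φ(2.288) ≈ 0.989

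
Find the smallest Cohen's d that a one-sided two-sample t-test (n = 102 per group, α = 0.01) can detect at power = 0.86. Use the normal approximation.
d ≈ 0.48

Minimum detectable effect (two-sample t-test, normal approximation):
d = (z_α + z_β) / √(n/2)
d = (2.326 + 1.080) / √(102/2)
d = 3.407 / 7.141
d ≈ 0.48

By Cohen's convention (0.2 small / 0.5 medium / 0.8 large): small effect.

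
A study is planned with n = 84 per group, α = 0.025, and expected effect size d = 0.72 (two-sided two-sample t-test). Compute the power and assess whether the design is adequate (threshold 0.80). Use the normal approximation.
Power ≈ 0.99; the study is adequately powered (power ≥ 0.80)

Power calculation (two-sample t-test, normal approximation):
z_β = d · √(n/2) - z_{α/2}
z_β = 0.72 · √(84/2) - 2.241
z_β = 0.72 · 6.481 - 2.241
z_β = 2.425

Power = Φ(z_β) = Φ(2.425) ≈ 0.992

Effect size d = 0.72 is medium by Cohen's convention (0.2/0.5/0.8).

Threshold: power ≥ 0.80 is conventionally adequate.
Power ≈ 0.99 → the study is adequately powered (power ≥ 0.80).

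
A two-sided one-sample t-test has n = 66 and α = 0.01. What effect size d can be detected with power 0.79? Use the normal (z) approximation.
d ≈ 0.42

Minimum detectable effect (one-sample t-test, normal approximation):
d = (z_{α/2} + z_β) / √n
d = (2.576 + 0.806) / √66
d = 3.382 / 8.124
d ≈ 0.42

By Cohen's convention (0.2 small / 0.5 medium / 0.8 large): small effect.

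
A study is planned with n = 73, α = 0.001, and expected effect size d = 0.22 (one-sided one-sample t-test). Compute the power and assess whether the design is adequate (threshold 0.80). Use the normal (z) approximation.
Power ≈ 0.11; the study is underpowered (power < 0.80)

Power calculation (one-sample t-test, normal approximation):
z_β = d · √n - z_α
z_β = 0.22 · √73 - 3.090
z_β = 0.22 · 8.544 - 3.090
z_β = -1.211

Power = Φ(z_β) = Φ(-1.211) ≈ 0.113

Effect size d = 0.22 is small by Cohen's convention (0.2/0.5/0.8).

Threshold: power ≥ 0.80 is conventionally adequate.
Power ≈ 0.11 → the study is underpowered (power < 0.80).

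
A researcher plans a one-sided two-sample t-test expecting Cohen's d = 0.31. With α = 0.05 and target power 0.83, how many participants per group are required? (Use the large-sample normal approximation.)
n = 141 per group

Sample size formula (two-sample t-test, normal approximation):
n = 2 · ((z_α + z_β) / d)²

z_α = 1.645 (for α = 0.05, one-sided)
z_β = 0.954 (for power = 0.83)
d = 0.31

n = 2 · ((1.645 + 0.954) / 0.31)²
n = 2 · (8.384)²
n ≈ 140.58
Round up to the next whole number: n = 141 per group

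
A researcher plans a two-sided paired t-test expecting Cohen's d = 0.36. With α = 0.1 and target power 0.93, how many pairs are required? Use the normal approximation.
n = 76 pairs

Sample size formula (paired t-test, normal approximation):
n = ((z_{α/2} + z_β) / d)²

z_{α/2} = 1.645 (for α = 0.1, two-sided)
z_β = 1.476 (for power = 0.93)
d = 0.36

n = ((1.645 + 1.476) / 0.36)²
n = (8.669)²
n ≈ 75.15
Round up to the next whole number: n = 76 pairs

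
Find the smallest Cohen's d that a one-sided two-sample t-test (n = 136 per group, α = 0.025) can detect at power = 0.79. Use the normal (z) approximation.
d ≈ 0.34

Minimum detectable effect (two-sample t-test, normal approximation):
d = (z_α + z_β) / √(n/2)
d = (1.960 + 0.806) / √(136/2)
d = 2.766 / 8.246
d ≈ 0.34

By Cohen's convention (0.2 small / 0.5 medium / 0.8 large): small effect.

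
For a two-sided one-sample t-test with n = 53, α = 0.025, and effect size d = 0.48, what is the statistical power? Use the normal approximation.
Power ≈ 0.89

Power calculation (one-sample t-test, normal approximation):
z_β = d · √n - z_{α/2}
z_β = 0.48 · √53 - 2.241
z_β = 0.48 · 7.280 - 2.241
z_β = 1.253

Power = Φ(z_β) = Φ(1.253) ≈ 0.895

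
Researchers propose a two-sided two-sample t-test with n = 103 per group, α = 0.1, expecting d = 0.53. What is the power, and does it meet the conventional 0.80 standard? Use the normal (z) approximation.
Power ≈ 0.98; the study is adequately powered (power ≥ 0.80)

Power calculation (two-sample t-test, normal approximation):
z_β = d · √(n/2) - z_{α/2}
z_β = 0.53 · √(103/2) - 1.645
z_β = 0.53 · 7.176 - 1.645
z_β = 2.159

Power = Φ(z_β) = Φ(2.159) ≈ 0.985

Effect size d = 0.53 is medium by Cohen's convention (0.2/0.5/0.8).

Threshold: power ≥ 0.80 is conventionally adequate.
Power ≈ 0.98 → the study is adequately powered (power ≥ 0.80).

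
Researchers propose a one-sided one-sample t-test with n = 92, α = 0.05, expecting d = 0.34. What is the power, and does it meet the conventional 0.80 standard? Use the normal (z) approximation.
Power ≈ 0.95; the study is adequately powered (power ≥ 0.80)

Power calculation (one-sample t-test, normal approximation):
z_β = d · √n - z_α
z_β = 0.34 · √92 - 1.645
z_β = 0.34 · 9.592 - 1.645
z_β = 1.616

Power = Φ(z_β) = Φ(1.616) ≈ 0.947

Effect size d = 0.34 is small by Cohen's convention (0.2/0.5/0.8).

Threshold: power ≥ 0.80 is conventionally adequate.
Power ≈ 0.95 → the study is adequately powered (power ≥ 0.80).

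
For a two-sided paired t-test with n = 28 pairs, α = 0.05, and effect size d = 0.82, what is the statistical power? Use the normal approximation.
Power ≈ 0.99

Power calculation (paired t-test, normal approximation):
z_β = d · √n - z_{α/2}
z_β = 0.82 · √28 - 1.960
z_β = 0.82 · 5.292 - 1.960
z_β = 2.379

Power = Φ(z_β) = Φ(2.379) ≈ 0.991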